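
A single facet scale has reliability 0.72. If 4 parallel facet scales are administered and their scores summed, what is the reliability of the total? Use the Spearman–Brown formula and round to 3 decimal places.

0.911

ρ_k = kρ / (1 + (k−1)ρ) = 4·0.72 / (1 + 3·0.72) = 2.880 / 3.160 = 0.911.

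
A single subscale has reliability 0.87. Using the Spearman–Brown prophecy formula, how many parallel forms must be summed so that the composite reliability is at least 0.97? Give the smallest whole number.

k ≥ ρ*(1−ρ₁)/(ρ₁(1−ρ*)) = 0.97·0.13 / (0.87·0.03) = 4.831.
Smallest integer k = 5.

5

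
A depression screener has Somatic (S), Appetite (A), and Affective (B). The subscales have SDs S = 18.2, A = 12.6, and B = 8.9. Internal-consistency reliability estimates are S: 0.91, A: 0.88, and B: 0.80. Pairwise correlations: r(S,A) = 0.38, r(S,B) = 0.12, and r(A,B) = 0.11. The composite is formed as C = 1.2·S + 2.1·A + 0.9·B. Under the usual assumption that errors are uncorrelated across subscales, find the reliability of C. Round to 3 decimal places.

0.921

Var(C) = 1.2²·18.2² + 2.1²·12.6² + 0.9²·8.9² + 2·[2.52·18.2·12.6·0.38 + 1.08·18.2·8.9·0.12 + 1.89·12.6·8.9·0.11] = 1241.28 + 527.807 = 1769.08.
Under uncorrelated errors the observed covariances equal the true-score covariances, so only the own-variance terms attenuate.
True-score variance = [1.2²·18.2²·0.91 + 2.1²·12.6²·0.88 + 0.9²·8.9²·0.80] + 527.807 = 1101.5 + 527.807 = 1629.31.
Reliability = 1629.31 / 1769.08 = 0.921.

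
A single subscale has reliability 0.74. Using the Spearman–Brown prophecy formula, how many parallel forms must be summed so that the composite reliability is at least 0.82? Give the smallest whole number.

k ≥ ρ*(1−ρ₁)/(ρ₁(1−ρ*)) = 0.82·0.26 / (0.74·0.18) = 1.601.
Smallest integer k = 2.

2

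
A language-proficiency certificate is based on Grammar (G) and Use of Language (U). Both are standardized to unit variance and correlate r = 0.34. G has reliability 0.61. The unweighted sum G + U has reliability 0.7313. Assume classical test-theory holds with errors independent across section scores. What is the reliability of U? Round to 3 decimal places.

Var(G+U) = 2 + 2·0.34 = 2.680.
True-score variance = ρ_G + ρ_U + 2·0.34, so 0.7313 = (0.61 + ρ_U + 0.68) / 2.680.
ρ_U = 0.7313·2.680 − 0.61 − 0.68 = 0.670.

0.670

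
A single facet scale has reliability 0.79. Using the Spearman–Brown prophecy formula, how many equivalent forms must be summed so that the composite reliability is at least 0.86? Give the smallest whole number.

k ≥ ρ*(1−ρ₁)/(ρ₁(1−ρ*)) = 0.86·0.21 / (0.79·0.14) = 1.633.
Smallest integer k = 2.

2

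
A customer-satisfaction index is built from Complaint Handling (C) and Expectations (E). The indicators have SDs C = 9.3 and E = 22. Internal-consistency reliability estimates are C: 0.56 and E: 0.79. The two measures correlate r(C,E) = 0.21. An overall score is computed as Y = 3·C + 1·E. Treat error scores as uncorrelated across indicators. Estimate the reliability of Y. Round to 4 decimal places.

0.7078

Var(Y) = 3²·9.3² + 22² + 2·[3·9.3·22·0.21] = 1262.41 + 257.796 = 1520.21.
Under uncorrelated errors the observed covariances equal the true-score covariances, so only the own-variance terms attenuate.
True-score variance = [3²·9.3²·0.56 + 22²·0.79] + 257.796 = 818.27 + 257.796 = 1076.07.
Reliability = 1076.07 / 1520.21 = 0.7078.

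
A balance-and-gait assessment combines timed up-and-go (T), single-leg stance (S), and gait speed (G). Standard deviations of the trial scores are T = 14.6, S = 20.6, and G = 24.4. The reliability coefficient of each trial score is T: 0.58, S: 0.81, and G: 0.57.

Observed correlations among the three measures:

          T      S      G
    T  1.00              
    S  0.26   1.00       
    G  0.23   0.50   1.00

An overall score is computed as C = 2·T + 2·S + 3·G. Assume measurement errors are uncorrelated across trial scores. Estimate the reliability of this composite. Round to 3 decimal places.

0.762

Var(C) = 2²·14.6² + 2²·20.6² + 3²·24.4² + 2·[4·14.6·20.6·0.26 + 6·14.6·24.4·0.23 + 6·20.6·24.4·0.50] = 7908.32 + 4624.64 = 12533.
Because errors are independent across components, Cov(Tᵢ,Tⱼ) = Cov(Xᵢ,Xⱼ); the off-diagonal part of the true-score variance is the same as above.
True-score variance = [2²·14.6²·0.58 + 2²·20.6²·0.81 + 3²·24.4²·0.57] + 4624.64 = 4923.65 + 4624.64 = 9548.3.
Reliability = 9548.3 / 12533 = 0.762.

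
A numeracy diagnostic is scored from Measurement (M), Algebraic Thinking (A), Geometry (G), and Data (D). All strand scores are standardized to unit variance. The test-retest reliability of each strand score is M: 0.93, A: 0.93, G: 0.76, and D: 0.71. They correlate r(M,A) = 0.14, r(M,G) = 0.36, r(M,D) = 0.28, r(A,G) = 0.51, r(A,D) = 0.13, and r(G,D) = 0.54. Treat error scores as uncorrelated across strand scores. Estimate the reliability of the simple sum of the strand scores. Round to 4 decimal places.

Var(M+A+G+D) = 4 + 2·[0.14 + 0.36 + 0.28 + 0.51 + 0.13 + 0.54] = 4 + 3.92 = 7.92.
With uncorrelated errors the cross-covariances are all true-score covariance, so they carry over unchanged; only the diagonal terms shrink to ρᵢσᵢ².
True-score variance = [0.93 + 0.93 + 0.76 + 0.71] + 3.92 = 3.33 + 3.92 = 7.25.
Reliability = 7.25 / 7.92 = 0.9154.

0.9154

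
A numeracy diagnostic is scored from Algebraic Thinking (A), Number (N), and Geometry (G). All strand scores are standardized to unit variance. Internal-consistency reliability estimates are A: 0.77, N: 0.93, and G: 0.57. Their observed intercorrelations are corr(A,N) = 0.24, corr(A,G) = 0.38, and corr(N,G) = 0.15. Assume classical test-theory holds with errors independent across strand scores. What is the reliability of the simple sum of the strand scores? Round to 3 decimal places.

Var(A+N+G) = 3 + 2·[0.24 + 0.38 + 0.15] = 3 + 1.54 = 4.54.
With uncorrelated errors the cross-covariances are all true-score covariance, so they carry over unchanged; only the diagonal terms shrink to ρᵢσᵢ².
True-score variance = [0.77 + 0.93 + 0.57] + 1.54 = 2.27 + 1.54 = 3.81.
Reliability = 3.81 / 4.54 = 0.839.

0.839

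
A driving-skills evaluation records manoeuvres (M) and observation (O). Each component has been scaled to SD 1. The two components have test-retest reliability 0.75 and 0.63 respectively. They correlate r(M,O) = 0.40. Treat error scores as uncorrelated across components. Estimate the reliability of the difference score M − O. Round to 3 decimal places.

Var(M−O) = 1 + 1 − 2·0.40 = 2 − 0.8 = 1.2.
With uncorrelated errors the cross-covariances are all true-score covariance, so they carry over unchanged; only the diagonal terms shrink to ρᵢσᵢ².
True-score variance = [0.75 + 0.63] − 0.8 = 1.38 − 0.8 = 0.58.
Reliability = 0.58 / 1.2 = 0.483.

0.483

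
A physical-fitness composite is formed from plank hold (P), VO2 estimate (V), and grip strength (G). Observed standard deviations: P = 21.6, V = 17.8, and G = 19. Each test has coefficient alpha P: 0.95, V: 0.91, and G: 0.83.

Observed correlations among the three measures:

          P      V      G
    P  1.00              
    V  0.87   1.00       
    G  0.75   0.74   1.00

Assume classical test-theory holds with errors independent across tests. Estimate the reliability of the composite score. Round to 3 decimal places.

0.961

Var(P+V+G) = 21.6² + 17.8² + 19² + 2·[21.6·17.8·0.87 + 21.6·19·0.75 + 17.8·19·0.74] = 1144.4 + 1785.13 = 2929.53.
Under uncorrelated errors the observed covariances equal the true-score covariances, so only the own-variance terms attenuate.
True-score variance = [21.6²·0.95 + 17.8²·0.91 + 19²·0.83] + 1785.13 = 1031.19 + 1785.13 = 2816.32.
Reliability = 2816.32 / 2929.53 = 0.961.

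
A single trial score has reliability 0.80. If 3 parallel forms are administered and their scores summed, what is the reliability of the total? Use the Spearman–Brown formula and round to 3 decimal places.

0.923

ρ_k = kρ / (1 + (k−1)ρ) = 3·0.80 / (1 + 2·0.80) = 2.400 / 2.600 = 0.923.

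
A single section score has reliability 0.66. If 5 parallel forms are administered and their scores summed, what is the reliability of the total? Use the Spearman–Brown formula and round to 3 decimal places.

0.907

ρ_k = kρ / (1 + (k−1)ρ) = 5·0.66 / (1 + 4·0.66) = 3.300 / 3.640 = 0.907.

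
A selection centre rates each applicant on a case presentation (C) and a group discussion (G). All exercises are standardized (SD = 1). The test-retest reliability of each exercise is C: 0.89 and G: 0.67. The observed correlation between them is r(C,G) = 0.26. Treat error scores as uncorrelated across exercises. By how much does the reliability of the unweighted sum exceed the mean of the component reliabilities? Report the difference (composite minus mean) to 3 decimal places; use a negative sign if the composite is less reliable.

0.045

Var(sum) = 2 + 0.52 = 2.52; true-score variance = 1.56 + 0.52 = 2.08; composite reliability = 0.8254.
Mean component reliability = 0.7800.
Difference = 0.8254 − 0.7800 = 0.045.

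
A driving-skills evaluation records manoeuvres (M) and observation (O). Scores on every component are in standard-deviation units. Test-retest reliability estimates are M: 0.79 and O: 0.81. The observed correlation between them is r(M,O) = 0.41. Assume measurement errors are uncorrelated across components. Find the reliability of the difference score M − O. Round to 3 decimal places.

0.661

Var(M−O) = 1 + 1 − 2·0.41 = 2 − 0.82 = 1.18.
Because errors are independent across components, Cov(Tᵢ,Tⱼ) = Cov(Xᵢ,Xⱼ); the off-diagonal part of the true-score variance is the same as above.
True-score variance = [0.79 + 0.81] − 0.82 = 1.6 − 0.82 = 0.78.
Reliability = 0.78 / 1.18 = 0.661.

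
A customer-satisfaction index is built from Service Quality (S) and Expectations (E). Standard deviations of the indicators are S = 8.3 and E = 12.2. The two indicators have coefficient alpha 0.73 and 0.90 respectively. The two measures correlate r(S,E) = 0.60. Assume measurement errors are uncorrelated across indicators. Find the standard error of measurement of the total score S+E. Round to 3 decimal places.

Var(total) = 217.73 + 121.512 = 339.242.
True-score variance = 184.246 + 121.512 = 305.758, so reliability = 0.9013.
Error variance = 339.242 − 305.758 = 33.4843; SEM = √33.4843 = 5.787.

5.787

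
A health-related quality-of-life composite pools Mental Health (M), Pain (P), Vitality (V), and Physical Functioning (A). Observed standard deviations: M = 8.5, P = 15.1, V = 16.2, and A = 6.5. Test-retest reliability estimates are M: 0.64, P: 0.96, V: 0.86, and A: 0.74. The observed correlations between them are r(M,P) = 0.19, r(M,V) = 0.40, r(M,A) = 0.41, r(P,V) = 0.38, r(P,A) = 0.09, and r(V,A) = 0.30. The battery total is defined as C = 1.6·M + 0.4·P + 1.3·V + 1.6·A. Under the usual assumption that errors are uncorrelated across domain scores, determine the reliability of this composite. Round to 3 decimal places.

0.886

Var(C) = 1.6²·8.5² + 0.4²·15.1² + 1.3²·16.2² + 1.6²·6.5² + 2·[0.64·8.5·15.1·0.19 + 2.08·8.5·16.2·0.40 + 2.56·8.5·6.5·0.41 + 0.52·15.1·16.2·0.38 + 0.64·15.1·6.5·0.09 + 2.08·16.2·6.5·0.30] = 773.125 + 615.723 = 1388.85.
With uncorrelated errors the cross-covariances are all true-score covariance, so they carry over unchanged; only the diagonal terms shrink to ρᵢσᵢ².
True-score variance = [1.6²·8.5²·0.64 + 0.4²·15.1²·0.96 + 1.3²·16.2²·0.86 + 1.6²·6.5²·0.74] + 615.723 = 614.865 + 615.723 = 1230.59.
Reliability = 1230.59 / 1388.85 = 0.886.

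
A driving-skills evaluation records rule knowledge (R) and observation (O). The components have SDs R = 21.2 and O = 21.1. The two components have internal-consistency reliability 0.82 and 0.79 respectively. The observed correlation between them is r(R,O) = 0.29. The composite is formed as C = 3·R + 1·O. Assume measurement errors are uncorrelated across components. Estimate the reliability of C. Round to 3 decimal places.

0.844

Var(C) = 3²·21.2² + 21.1² + 2·[3·21.2·21.1·0.29] = 4490.17 + 778.337 = 5268.51.
With uncorrelated errors the cross-covariances are all true-score covariance, so they carry over unchanged; only the diagonal terms shrink to ρᵢσᵢ².
True-score variance = [3²·21.2²·0.82 + 21.1²·0.79] + 778.337 = 3668.58 + 778.337 = 4446.92.
Reliability = 4446.92 / 5268.51 = 0.844.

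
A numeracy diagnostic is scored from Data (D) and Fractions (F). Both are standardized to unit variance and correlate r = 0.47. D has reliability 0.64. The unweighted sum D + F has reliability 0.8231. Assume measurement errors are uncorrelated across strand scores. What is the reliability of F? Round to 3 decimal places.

Var(D+F) = 2 + 2·0.47 = 2.940.
True-score variance = ρ_D + ρ_F + 2·0.47, so 0.8231 = (0.64 + ρ_F + 0.94) / 2.940.
ρ_F = 0.8231·2.940 − 0.64 − 0.94 = 0.840.

0.840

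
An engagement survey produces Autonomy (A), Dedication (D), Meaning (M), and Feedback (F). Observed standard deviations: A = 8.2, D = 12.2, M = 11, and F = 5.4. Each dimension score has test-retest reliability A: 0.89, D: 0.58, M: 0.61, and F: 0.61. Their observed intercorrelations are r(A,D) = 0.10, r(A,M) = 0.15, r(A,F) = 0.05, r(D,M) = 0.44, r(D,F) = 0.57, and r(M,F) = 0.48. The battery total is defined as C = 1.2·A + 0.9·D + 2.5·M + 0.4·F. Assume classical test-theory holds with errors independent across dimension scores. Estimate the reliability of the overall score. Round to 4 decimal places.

Var(C) = 1.2²·8.2² + 0.9²·12.2² + 2.5²·11² + 0.4²·5.4² + 2·[1.08·8.2·12.2·0.10 + 3·8.2·11·0.15 + 0.48·8.2·5.4·0.05 + 2.25·12.2·11·0.44 + 0.36·12.2·5.4·0.57 + 11·5.4·0.48] = 978.302 + 454.691 = 1432.99.
With uncorrelated errors the cross-covariances are all true-score covariance, so they carry over unchanged; only the diagonal terms shrink to ρᵢσᵢ².
True-score variance = [1.2²·8.2²·0.89 + 0.9²·12.2²·0.58 + 2.5²·11²·0.61 + 0.4²·5.4²·0.61] + 454.691 = 620.258 + 454.691 = 1074.95.
Reliability = 1074.95 / 1432.99 = 0.7501.

0.7501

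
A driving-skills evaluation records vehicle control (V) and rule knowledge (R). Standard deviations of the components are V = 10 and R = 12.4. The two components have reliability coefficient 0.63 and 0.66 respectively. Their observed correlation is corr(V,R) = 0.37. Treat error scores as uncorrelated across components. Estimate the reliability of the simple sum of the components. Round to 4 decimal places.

0.7416

Var(V+R) = 10² + 12.4² + 2·[10·12.4·0.37] = 253.76 + 91.76 = 345.52.
Because errors are independent across components, Cov(Tᵢ,Tⱼ) = Cov(Xᵢ,Xⱼ); the off-diagonal part of the true-score variance is the same as above.
True-score variance = [10²·0.63 + 12.4²·0.66] + 91.76 = 164.482 + 91.76 = 256.242.
Reliability = 256.242 / 345.52 = 0.7416.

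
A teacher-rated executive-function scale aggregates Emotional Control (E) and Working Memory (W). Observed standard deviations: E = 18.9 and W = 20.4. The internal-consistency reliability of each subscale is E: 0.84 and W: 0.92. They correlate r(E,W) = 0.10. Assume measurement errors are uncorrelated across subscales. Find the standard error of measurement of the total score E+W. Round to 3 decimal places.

9.510

Var(total) = 773.37 + 77.112 = 850.482.
True-score variance = 682.924 + 77.112 = 760.036, so reliability = 0.8937.
Error variance = 850.482 − 760.036 = 90.4464; SEM = √90.4464 = 9.510.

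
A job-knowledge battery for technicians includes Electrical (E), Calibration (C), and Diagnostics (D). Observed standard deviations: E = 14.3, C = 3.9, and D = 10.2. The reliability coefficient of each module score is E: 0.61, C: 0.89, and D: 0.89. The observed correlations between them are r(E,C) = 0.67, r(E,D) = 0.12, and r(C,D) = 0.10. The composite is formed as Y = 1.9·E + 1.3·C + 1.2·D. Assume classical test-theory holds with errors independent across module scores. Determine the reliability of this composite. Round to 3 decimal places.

0.742

Var(Y) = 1.9²·14.3² + 1.3²·3.9² + 1.2²·10.2² + 2·[2.47·14.3·3.9·0.67 + 2.28·14.3·10.2·0.12 + 1.56·3.9·10.2·0.10] = 913.731 + 276.813 = 1190.54.
With uncorrelated errors the cross-covariances are all true-score covariance, so they carry over unchanged; only the diagonal terms shrink to ρᵢσᵢ².
True-score variance = [1.9²·14.3²·0.61 + 1.3²·3.9²·0.89 + 1.2²·10.2²·0.89] + 276.813 = 606.522 + 276.813 = 883.336.
Reliability = 883.336 / 1190.54 = 0.742.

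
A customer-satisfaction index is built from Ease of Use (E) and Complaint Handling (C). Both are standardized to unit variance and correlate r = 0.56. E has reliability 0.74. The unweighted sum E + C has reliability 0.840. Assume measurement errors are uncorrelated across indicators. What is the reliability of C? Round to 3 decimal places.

0.761

Var(E+C) = 2 + 2·0.56 = 3.120.
True-score variance = ρ_E + ρ_C + 2·0.56, so 0.840 = (0.74 + ρ_C + 1.12) / 3.120.
ρ_C = 0.840·3.120 − 0.74 − 1.12 = 0.761.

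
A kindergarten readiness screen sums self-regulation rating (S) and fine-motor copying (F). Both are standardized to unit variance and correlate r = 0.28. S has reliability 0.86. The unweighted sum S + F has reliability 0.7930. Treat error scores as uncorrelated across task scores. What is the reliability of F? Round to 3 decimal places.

0.610

Var(S+F) = 2 + 2·0.28 = 2.560.
True-score variance = ρ_S + ρ_F + 2·0.28, so 0.7930 = (0.86 + ρ_F + 0.56) / 2.560.
ρ_F = 0.7930·2.560 − 0.86 − 0.56 = 0.610.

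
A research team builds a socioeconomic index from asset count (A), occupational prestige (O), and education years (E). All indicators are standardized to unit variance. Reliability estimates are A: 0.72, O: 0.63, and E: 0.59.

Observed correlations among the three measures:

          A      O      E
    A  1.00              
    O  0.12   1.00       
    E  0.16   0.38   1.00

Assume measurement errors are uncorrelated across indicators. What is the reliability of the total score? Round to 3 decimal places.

Var(A+O+E) = 3 + 2·[0.12 + 0.16 + 0.38] = 3 + 1.32 = 4.32.
With uncorrelated errors the cross-covariances are all true-score covariance, so they carry over unchanged; only the diagonal terms shrink to ρᵢσᵢ².
True-score variance = [0.72 + 0.63 + 0.59] + 1.32 = 1.94 + 1.32 = 3.26.
Reliability = 3.26 / 4.32 = 0.755.

0.755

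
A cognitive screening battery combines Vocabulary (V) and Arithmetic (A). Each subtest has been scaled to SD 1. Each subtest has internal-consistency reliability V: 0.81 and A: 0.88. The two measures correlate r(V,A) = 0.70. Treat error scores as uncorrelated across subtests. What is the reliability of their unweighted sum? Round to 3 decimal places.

0.909

Var(V+A) = 2 + 2·[0.70] = 2 + 1.4 = 3.4.
Under uncorrelated errors the observed covariances equal the true-score covariances, so only the own-variance terms attenuate.
True-score variance = [0.81 + 0.88] + 1.4 = 1.69 + 1.4 = 3.09.
Reliability = 3.09 / 3.4 = 0.909.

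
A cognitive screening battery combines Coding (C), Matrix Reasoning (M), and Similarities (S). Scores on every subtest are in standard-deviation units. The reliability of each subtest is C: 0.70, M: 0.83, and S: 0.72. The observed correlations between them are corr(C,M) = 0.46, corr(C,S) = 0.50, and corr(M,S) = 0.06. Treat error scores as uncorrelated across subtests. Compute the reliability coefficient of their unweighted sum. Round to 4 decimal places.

Var(C+M+S) = 3 + 2·[0.46 + 0.50 + 0.06] = 3 + 2.04 = 5.04.
Because errors are independent across components, Cov(Tᵢ,Tⱼ) = Cov(Xᵢ,Xⱼ); the off-diagonal part of the true-score variance is the same as above.
True-score variance = [0.70 + 0.83 + 0.72] + 2.04 = 2.25 + 2.04 = 4.29.
Reliability = 4.29 / 5.04 = 0.8512.

0.8512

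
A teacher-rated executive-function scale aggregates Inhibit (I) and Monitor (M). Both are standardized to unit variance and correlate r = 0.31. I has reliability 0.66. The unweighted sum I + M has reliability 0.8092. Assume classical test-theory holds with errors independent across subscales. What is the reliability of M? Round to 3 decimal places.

0.840

Var(I+M) = 2 + 2·0.31 = 2.620.
True-score variance = ρ_I + ρ_M + 2·0.31, so 0.8092 = (0.66 + ρ_M + 0.62) / 2.620.
ρ_M = 0.8092·2.620 − 0.66 − 0.62 = 0.840.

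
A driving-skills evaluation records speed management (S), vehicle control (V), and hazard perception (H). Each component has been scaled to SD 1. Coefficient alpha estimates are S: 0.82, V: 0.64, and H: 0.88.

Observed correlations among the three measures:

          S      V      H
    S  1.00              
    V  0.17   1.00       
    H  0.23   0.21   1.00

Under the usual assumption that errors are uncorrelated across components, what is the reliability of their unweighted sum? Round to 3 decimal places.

Var(S+V+H) = 3 + 2·[0.17 + 0.23 + 0.21] = 3 + 1.22 = 4.22.
Because errors are independent across components, Cov(Tᵢ,Tⱼ) = Cov(Xᵢ,Xⱼ); the off-diagonal part of the true-score variance is the same as above.
True-score variance = [0.82 + 0.64 + 0.88] + 1.22 = 2.34 + 1.22 = 3.56.
Reliability = 3.56 / 4.22 = 0.844.

0.844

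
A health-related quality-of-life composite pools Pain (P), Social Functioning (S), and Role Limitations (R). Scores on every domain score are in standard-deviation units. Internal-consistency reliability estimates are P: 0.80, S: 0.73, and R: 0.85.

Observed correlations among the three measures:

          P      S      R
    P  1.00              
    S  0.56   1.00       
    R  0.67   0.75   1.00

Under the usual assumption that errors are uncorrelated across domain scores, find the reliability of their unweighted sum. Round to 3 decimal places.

0.911

Var(P+S+R) = 3 + 2·[0.56 + 0.67 + 0.75] = 3 + 3.96 = 6.96.
Under uncorrelated errors the observed covariances equal the true-score covariances, so only the own-variance terms attenuate.
True-score variance = [0.80 + 0.73 + 0.85] + 3.96 = 2.38 + 3.96 = 6.34.
Reliability = 6.34 / 6.96 = 0.911.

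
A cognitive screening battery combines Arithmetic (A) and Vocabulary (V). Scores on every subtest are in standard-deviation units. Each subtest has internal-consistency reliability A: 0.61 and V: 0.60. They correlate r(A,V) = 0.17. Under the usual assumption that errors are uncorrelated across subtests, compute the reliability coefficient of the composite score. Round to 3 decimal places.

Var(A+V) = 2 + 2·[0.17] = 2 + 0.34 = 2.34.
Because errors are independent across components, Cov(Tᵢ,Tⱼ) = Cov(Xᵢ,Xⱼ); the off-diagonal part of the true-score variance is the same as above.
True-score variance = [0.61 + 0.60] + 0.34 = 1.21 + 0.34 = 1.55.
Reliability = 1.55 / 2.34 = 0.662.

0.662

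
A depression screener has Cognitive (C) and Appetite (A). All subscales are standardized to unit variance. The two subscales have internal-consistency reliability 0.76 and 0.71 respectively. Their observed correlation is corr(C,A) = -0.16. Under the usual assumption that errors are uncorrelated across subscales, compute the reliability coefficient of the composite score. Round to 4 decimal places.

0.6845

Var(C+A) = 2 + 2·[(-0.16)] = 2 − 0.32 = 1.68.
With uncorrelated errors the cross-covariances are all true-score covariance, so they carry over unchanged; only the diagonal terms shrink to ρᵢσᵢ².
True-score variance = [0.76 + 0.71] − 0.32 = 1.47 − 0.32 = 1.15.
Reliability = 1.15 / 1.68 = 0.6845.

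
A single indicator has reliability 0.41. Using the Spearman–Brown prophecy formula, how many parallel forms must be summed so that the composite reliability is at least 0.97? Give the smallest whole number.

k ≥ ρ*(1−ρ₁)/(ρ₁(1−ρ*)) = 0.97·0.59 / (0.41·0.03) = 46.528.
Smallest integer k = 47.

47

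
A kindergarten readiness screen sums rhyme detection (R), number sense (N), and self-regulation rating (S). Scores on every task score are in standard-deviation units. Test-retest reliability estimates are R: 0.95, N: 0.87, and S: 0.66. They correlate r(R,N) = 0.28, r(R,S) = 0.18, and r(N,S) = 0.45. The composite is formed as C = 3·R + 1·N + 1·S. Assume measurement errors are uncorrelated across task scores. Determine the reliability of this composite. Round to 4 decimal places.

Var(C) = 3² + 1 + 1 + 2·[3·0.28 + 3·0.18 + 0.45] = 11 + 3.66 = 14.66.
With uncorrelated errors the cross-covariances are all true-score covariance, so they carry over unchanged; only the diagonal terms shrink to ρᵢσᵢ².
True-score variance = [3²·0.95 + 0.87 + 0.66] + 3.66 = 10.08 + 3.66 = 13.74.
Reliability = 13.74 / 14.66 = 0.9372.

0.9372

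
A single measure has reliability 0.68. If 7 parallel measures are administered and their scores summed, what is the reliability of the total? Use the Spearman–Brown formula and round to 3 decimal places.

ρ_k = kρ / (1 + (k−1)ρ) = 7·0.68 / (1 + 6·0.68) = 4.760 / 5.080 = 0.937.

0.937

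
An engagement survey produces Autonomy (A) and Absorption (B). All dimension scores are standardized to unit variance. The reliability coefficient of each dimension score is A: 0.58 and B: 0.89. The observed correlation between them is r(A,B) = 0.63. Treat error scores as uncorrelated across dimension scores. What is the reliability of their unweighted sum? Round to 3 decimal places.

Var(A+B) = 2 + 2·[0.63] = 2 + 1.26 = 3.26.
Under uncorrelated errors the observed covariances equal the true-score covariances, so only the own-variance terms attenuate.
True-score variance = [0.58 + 0.89] + 1.26 = 1.47 + 1.26 = 2.73.
Reliability = 2.73 / 3.26 = 0.837.

0.837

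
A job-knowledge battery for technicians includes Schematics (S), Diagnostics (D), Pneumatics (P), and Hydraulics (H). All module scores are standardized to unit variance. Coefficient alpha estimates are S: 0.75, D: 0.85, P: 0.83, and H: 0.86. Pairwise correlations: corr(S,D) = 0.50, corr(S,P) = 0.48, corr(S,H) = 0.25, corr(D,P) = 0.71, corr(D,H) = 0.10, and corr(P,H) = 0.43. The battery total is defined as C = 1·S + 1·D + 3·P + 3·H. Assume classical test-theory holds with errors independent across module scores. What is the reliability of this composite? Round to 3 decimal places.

Var(C) = 1 + 1 + 3² + 3² + 2·[0.50 + 3·0.48 + 3·0.25 + 3·0.71 + 3·0.10 + 9·0.43] = 20 + 17.98 = 37.98.
Because errors are independent across components, Cov(Tᵢ,Tⱼ) = Cov(Xᵢ,Xⱼ); the off-diagonal part of the true-score variance is the same as above.
True-score variance = [0.75 + 0.85 + 3²·0.83 + 3²·0.86] + 17.98 = 16.81 + 17.98 = 34.79.
Reliability = 34.79 / 37.98 = 0.916.

0.916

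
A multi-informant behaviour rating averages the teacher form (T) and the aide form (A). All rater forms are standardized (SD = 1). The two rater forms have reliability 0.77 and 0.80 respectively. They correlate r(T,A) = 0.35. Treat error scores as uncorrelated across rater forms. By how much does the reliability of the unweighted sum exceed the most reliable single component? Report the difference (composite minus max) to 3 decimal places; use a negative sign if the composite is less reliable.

Var(sum) = 2 + 0.7 = 2.7; true-score variance = 1.57 + 0.7 = 2.27; composite reliability = 0.8407.
Max component reliability = 0.8000.
Difference = 0.8407 − 0.8000 = 0.041.

0.041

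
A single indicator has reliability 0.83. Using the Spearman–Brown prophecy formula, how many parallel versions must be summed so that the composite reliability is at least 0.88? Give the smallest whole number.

k ≥ ρ*(1−ρ₁)/(ρ₁(1−ρ*)) = 0.88·0.17 / (0.83·0.12) = 1.502.
Smallest integer k = 2.

2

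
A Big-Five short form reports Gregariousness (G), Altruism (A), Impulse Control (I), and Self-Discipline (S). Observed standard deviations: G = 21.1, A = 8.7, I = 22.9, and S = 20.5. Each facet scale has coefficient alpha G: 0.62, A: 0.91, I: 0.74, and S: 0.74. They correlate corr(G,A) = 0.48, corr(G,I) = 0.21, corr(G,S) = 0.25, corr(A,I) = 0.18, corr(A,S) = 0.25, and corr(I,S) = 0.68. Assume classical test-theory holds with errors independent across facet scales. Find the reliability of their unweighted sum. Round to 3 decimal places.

Var(G+A+I+S) = 21.1² + 8.7² + 22.9² + 20.5² + 2·[21.1·8.7·0.48 + 21.1·22.9·0.21 + 21.1·20.5·0.25 + 8.7·22.9·0.18 + 8.7·20.5·0.25 + 22.9·20.5·0.68] = 1465.56 + 1394.79 = 2860.35.
Under uncorrelated errors the observed covariances equal the true-score covariances, so only the own-variance terms attenuate.
True-score variance = [21.1²·0.62 + 8.7²·0.91 + 22.9²·0.74 + 20.5²·0.74] + 1394.79 = 1043.96 + 1394.79 = 2438.75.
Reliability = 2438.75 / 2860.35 = 0.853.

0.853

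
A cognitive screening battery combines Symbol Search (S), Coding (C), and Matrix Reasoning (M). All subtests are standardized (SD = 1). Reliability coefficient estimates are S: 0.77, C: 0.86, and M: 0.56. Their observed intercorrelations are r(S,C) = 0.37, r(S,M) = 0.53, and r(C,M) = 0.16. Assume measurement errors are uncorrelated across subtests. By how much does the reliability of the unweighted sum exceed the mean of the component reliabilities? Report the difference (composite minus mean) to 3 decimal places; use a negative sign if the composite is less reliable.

Var(sum) = 3 + 2.12 = 5.12; true-score variance = 2.19 + 2.12 = 4.31; composite reliability = 0.8418.
Mean component reliability = 0.7300.
Difference = 0.8418 − 0.7300 = 0.112.

0.112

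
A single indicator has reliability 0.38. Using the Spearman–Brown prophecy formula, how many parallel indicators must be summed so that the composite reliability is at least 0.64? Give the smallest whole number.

k ≥ ρ*(1−ρ₁)/(ρ₁(1−ρ*)) = 0.64·0.62 / (0.38·0.36) = 2.901.
Smallest integer k = 3.

3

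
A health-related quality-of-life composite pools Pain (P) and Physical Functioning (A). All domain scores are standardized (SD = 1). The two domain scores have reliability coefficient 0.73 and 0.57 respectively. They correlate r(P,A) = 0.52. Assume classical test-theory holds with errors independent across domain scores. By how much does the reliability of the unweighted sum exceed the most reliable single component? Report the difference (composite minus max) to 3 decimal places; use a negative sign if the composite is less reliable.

0.040

Var(sum) = 2 + 1.04 = 3.04; true-score variance = 1.3 + 1.04 = 2.34; composite reliability = 0.7697.
Max component reliability = 0.7300.
Difference = 0.7697 − 0.7300 = 0.040.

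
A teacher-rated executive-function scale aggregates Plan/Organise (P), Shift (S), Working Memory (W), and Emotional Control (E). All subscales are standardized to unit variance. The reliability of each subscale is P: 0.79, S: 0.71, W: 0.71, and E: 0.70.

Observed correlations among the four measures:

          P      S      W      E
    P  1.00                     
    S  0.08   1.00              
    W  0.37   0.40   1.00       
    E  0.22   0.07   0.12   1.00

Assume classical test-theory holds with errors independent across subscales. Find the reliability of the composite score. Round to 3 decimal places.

0.833

Var(P+S+W+E) = 4 + 2·[0.08 + 0.37 + 0.22 + 0.40 + 0.07 + 0.12] = 4 + 2.52 = 6.52.
Under uncorrelated errors the observed covariances equal the true-score covariances, so only the own-variance terms attenuate.
True-score variance = [0.79 + 0.71 + 0.71 + 0.70] + 2.52 = 2.91 + 2.52 = 5.43.
Reliability = 5.43 / 6.52 = 0.833.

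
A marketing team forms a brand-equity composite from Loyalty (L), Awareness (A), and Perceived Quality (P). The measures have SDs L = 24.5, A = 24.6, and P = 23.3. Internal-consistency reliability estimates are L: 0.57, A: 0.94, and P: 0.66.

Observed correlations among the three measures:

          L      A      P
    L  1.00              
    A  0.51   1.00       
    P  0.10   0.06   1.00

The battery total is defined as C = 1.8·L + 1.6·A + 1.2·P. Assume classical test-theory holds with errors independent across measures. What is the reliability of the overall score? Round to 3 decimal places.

0.814

Var(C) = 1.8²·24.5² + 1.6²·24.6² + 1.2²·23.3² + 2·[2.88·24.5·24.6·0.51 + 2.16·24.5·23.3·0.10 + 1.92·24.6·23.3·0.06] = 4275.78 + 2149.16 = 6424.94.
Because errors are independent across components, Cov(Tᵢ,Tⱼ) = Cov(Xᵢ,Xⱼ); the off-diagonal part of the true-score variance is the same as above.
True-score variance = [1.8²·24.5²·0.57 + 1.6²·24.6²·0.94 + 1.2²·23.3²·0.66] + 2149.16 = 3080.76 + 2149.16 = 5229.92.
Reliability = 5229.92 / 6424.94 = 0.814.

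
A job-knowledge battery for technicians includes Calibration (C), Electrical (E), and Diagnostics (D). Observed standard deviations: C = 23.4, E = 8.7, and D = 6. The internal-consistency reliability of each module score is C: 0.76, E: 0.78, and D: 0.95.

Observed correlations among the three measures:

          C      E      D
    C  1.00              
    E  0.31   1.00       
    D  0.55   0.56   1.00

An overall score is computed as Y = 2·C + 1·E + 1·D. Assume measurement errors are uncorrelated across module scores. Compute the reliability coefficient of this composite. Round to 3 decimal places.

0.814

Var(Y) = 2²·23.4² + 8.7² + 6² + 2·[2·23.4·8.7·0.31 + 2·23.4·6·0.55 + 8.7·6·0.56] = 2301.93 + 619.783 = 2921.71.
Because errors are independent across components, Cov(Tᵢ,Tⱼ) = Cov(Xᵢ,Xⱼ); the off-diagonal part of the true-score variance is the same as above.
True-score variance = [2²·23.4²·0.76 + 8.7²·0.78 + 6²·0.95] + 619.783 = 1757.82 + 619.783 = 2377.6.
Reliability = 2377.6 / 2921.71 = 0.814.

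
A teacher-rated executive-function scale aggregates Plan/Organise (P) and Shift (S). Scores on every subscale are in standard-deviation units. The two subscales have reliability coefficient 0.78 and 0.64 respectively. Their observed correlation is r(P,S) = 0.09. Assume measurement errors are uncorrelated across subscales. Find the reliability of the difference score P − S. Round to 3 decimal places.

0.681

Var(P−S) = 1 + 1 − 2·0.09 = 2 − 0.18 = 1.82.
Under uncorrelated errors the observed covariances equal the true-score covariances, so only the own-variance terms attenuate.
True-score variance = [0.78 + 0.64] − 0.18 = 1.42 − 0.18 = 1.24.
Reliability = 1.24 / 1.82 = 0.681.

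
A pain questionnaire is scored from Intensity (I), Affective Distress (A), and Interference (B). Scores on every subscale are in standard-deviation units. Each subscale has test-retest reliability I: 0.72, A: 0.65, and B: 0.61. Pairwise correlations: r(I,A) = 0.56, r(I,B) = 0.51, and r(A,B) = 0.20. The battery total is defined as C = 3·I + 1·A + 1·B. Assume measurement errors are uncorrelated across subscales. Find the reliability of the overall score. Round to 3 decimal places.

0.817

Var(C) = 3² + 1 + 1 + 2·[3·0.56 + 3·0.51 + 0.20] = 11 + 6.82 = 17.82.
Under uncorrelated errors the observed covariances equal the true-score covariances, so only the own-variance terms attenuate.
True-score variance = [3²·0.72 + 0.65 + 0.61] + 6.82 = 7.74 + 6.82 = 14.56.
Reliability = 14.56 / 17.82 = 0.817.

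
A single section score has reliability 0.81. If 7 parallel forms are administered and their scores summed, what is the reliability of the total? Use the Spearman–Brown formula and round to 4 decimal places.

0.9676

ρ_k = kρ / (1 + (k−1)ρ) = 7·0.81 / (1 + 6·0.81) = 5.670 / 5.860 = 0.9676.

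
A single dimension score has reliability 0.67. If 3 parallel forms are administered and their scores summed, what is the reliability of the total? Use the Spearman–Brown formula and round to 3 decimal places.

ρ_k = kρ / (1 + (k−1)ρ) = 3·0.67 / (1 + 2·0.67) = 2.010 / 2.340 = 0.859.

0.859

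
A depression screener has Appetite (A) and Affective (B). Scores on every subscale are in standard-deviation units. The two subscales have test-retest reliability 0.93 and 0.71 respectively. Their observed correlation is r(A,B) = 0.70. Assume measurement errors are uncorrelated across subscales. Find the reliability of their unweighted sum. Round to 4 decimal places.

0.8941

Var(A+B) = 2 + 2·[0.70] = 2 + 1.4 = 3.4.
Because errors are independent across components, Cov(Tᵢ,Tⱼ) = Cov(Xᵢ,Xⱼ); the off-diagonal part of the true-score variance is the same as above.
True-score variance = [0.93 + 0.71] + 1.4 = 1.64 + 1.4 = 3.04.
Reliability = 3.04 / 3.4 = 0.8941.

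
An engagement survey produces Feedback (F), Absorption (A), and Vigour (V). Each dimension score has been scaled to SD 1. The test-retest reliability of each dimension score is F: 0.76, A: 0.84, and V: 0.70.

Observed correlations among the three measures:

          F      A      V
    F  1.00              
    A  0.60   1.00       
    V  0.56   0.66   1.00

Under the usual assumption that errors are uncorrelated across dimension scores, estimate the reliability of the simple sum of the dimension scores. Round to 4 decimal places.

Var(F+A+V) = 3 + 2·[0.60 + 0.56 + 0.66] = 3 + 3.64 = 6.64.
Because errors are independent across components, Cov(Tᵢ,Tⱼ) = Cov(Xᵢ,Xⱼ); the off-diagonal part of the true-score variance is the same as above.
True-score variance = [0.76 + 0.84 + 0.70] + 3.64 = 2.3 + 3.64 = 5.94.
Reliability = 5.94 / 6.64 = 0.8946.

0.8946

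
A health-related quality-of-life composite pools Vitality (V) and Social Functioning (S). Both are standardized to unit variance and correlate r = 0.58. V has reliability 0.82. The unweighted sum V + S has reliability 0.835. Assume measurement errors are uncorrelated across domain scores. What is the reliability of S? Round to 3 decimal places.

0.659

Var(V+S) = 2 + 2·0.58 = 3.160.
True-score variance = ρ_V + ρ_S + 2·0.58, so 0.835 = (0.82 + ρ_S + 1.16) / 3.160.
ρ_S = 0.835·3.160 − 0.82 − 1.16 = 0.659.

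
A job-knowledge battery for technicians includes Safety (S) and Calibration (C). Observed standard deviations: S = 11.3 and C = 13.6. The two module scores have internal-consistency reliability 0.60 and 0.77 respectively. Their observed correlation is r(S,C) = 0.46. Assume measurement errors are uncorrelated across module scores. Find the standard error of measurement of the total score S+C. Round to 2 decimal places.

9.68

Var(total) = 312.65 + 141.386 = 454.036.
True-score variance = 219.033 + 141.386 = 360.419, so reliability = 0.7938.
Error variance = 454.036 − 360.419 = 93.6168; SEM = √93.6168 = 9.68.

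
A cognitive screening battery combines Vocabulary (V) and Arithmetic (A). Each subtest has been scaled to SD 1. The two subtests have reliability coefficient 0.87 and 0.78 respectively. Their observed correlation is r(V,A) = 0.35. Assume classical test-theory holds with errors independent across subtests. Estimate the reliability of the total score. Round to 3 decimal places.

Var(V+A) = 2 + 2·[0.35] = 2 + 0.7 = 2.7.
Because errors are independent across components, Cov(Tᵢ,Tⱼ) = Cov(Xᵢ,Xⱼ); the off-diagonal part of the true-score variance is the same as above.
True-score variance = [0.87 + 0.78] + 0.7 = 1.65 + 0.7 = 2.35.
Reliability = 2.35 / 2.7 = 0.870.

0.870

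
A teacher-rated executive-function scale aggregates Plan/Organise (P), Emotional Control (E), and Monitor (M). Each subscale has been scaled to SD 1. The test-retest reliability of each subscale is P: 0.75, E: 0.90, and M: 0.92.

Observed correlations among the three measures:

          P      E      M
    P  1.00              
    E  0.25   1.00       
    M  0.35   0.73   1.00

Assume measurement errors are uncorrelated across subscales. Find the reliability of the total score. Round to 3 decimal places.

Var(P+E+M) = 3 + 2·[0.25 + 0.35 + 0.73] = 3 + 2.66 = 5.66.
Because errors are independent across components, Cov(Tᵢ,Tⱼ) = Cov(Xᵢ,Xⱼ); the off-diagonal part of the true-score variance is the same as above.
True-score variance = [0.75 + 0.90 + 0.92] + 2.66 = 2.57 + 2.66 = 5.23.
Reliability = 5.23 / 5.66 = 0.924.

0.924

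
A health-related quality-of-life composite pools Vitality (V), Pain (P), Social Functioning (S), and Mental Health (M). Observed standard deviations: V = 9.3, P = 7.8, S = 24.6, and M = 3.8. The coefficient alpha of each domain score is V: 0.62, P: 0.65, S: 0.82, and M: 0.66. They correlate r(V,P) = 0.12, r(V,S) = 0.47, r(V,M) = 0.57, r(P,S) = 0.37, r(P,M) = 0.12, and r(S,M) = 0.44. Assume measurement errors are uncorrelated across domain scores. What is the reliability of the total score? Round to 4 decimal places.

0.8678

Var(V+P+S+M) = 9.3² + 7.8² + 24.6² + 3.8² + 2·[9.3·7.8·0.12 + 9.3·24.6·0.47 + 9.3·3.8·0.57 + 7.8·24.6·0.37 + 7.8·3.8·0.12 + 24.6·3.8·0.44] = 766.93 + 504.118 = 1271.05.
Because errors are independent across components, Cov(Tᵢ,Tⱼ) = Cov(Xᵢ,Xⱼ); the off-diagonal part of the true-score variance is the same as above.
True-score variance = [9.3²·0.62 + 7.8²·0.65 + 24.6²·0.82 + 3.8²·0.66] + 504.118 = 598.931 + 504.118 = 1103.05.
Reliability = 1103.05 / 1271.05 = 0.8678.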